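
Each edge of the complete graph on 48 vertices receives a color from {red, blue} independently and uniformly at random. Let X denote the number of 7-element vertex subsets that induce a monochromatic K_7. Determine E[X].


Let X = Σ_S X_S over the C(48, 7) = 73629072 subsets S of size 7, where X_S = 1 if the K_7 on S is monochromatic.
For a fixed S, the K_7 on S has C(7, 2) = 21 edges. P[all 21 edges red] = (1/2)^21, and likewise for blue, so P[monochromatic] = 2·(1/2)^21 = 2^{1 − 21} = 1/1048576.
Summing: E[X] = C(48, 7) · 2^{1 − 21} = 73629072 · 1/1048576 = 4601817/65536.
Numerically: E[X] ≈ 70.21815.

E[X] = C(48,7)·2^(1−C(7,2)) = 4601817/65536 ≈ 70.21815.


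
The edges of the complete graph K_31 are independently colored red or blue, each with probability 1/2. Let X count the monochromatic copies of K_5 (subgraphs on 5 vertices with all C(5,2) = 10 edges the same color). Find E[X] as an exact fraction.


Let X = Σ_S X_S over the C(31, 5) = 169911 subsets S of size 5, where X_S = 1 if the K_5 on S is monochromatic.
For a fixed S, the K_5 on S has C(5, 2) = 10 edges. P[all 10 edges red] = (1/2)^10, and likewise for blue, so P[monochromatic] = 2·(1/2)^10 = 2^{1 − 10} = 1/512.
Summing: E[X] = C(31, 5) · 2^{1 − 10} = 169911 · 1/512 = 169911/512.
Numerically: E[X] ≈ 331.857.

E[X] = C(31,5)·2^(1−C(5,2)) = 169911/512 ≈ 331.857.


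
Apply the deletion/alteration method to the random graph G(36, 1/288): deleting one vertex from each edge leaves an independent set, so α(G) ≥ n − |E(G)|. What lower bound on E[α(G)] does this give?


E[|E(G)|] = C(36, 2)·p = 630 · (1/288) = 35/16.
E[α(G)] ≥ n − E[|E(G)|] = 36 − 35/16 = 541/16.
Numerically: ≈ 33.81250.
(This is only a lower bound; the true E[α(G)] may be larger.)

E[α(G)] ≥ 541/16 ≈ 33.81250.


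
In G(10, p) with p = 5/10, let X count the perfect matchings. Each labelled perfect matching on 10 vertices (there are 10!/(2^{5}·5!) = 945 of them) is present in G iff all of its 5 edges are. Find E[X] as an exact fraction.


K_10 has 10!/(2^{5}·5!) = 945 labelled perfect matchings.
For each such perfect matching H, let X_H = 1 if all 5 edges of H are present in G. Then P[X_H = 1] = p^{5} = (1/2)^{5} = 1/32.
By linearity: E[X] = Σ_H E[X_H] = 945 · p^{5} = 945 · 1/32 = 945/32.
Numerically: E[X] ≈ 29.53.

E[X] = 945 · (1/2)^{5} = 945/32 ≈ 29.53.


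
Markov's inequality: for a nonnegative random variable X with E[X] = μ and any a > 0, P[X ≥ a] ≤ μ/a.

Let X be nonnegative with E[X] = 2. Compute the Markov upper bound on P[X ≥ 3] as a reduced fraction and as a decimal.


μ = E[X] = 2, a = 3.
Markov: P[X ≥ 3] ≤ μ/a = (2)/3 = 2/3.
Numerically: ≈ 0.666667.
(Since a = 3 > μ = 2.000000, the bound 2/3 is < 1 and informative.)

P[X ≥ 3] ≤ 2/3 ≈ 0.666667.


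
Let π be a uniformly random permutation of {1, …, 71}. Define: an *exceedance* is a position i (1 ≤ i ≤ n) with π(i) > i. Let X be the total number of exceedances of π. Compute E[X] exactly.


Write X = Σ_{i=1}^{71} X_i, where X_i = 1_{π(i) > i}.
For each fixed i, π(i) is uniform over {1, …, 71} (marginal of a uniform permutation), so P[π(i) > i] = (n − i)/n. Summing: Σ_{i=1}^{71} (n − i)/n = (0 + 1 + … + 70)/71 = 71(71 − 1)/(2·71) = (71 − 1)/2.
Hence E[X] = Σ_{i=1}^{71} (71 − i)/71 = 35 ≈ 35.0000.

E[X] = 35 = 35.0000.


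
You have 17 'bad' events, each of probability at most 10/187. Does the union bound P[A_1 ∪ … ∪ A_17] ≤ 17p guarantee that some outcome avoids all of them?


Union bound: P[∪_{i=1}^{17} A_i] ≤ Σ_i P[A_i] ≤ 17·p = 17·(10/187) = 10/11.
Numerically: 10/11 ≈ 0.9091.
Is 10/11 < 1? YES.
Since P[∪ A_i] ≤ 10/11 < 1, the complement has P[∩ A_i^c] ≥ 1 − 10/11 = 1/11 > 0, so some outcome avoids every A_i.

17·p = 10/11 ≈ 0.9091; existence CERTIFIED by the union bound.


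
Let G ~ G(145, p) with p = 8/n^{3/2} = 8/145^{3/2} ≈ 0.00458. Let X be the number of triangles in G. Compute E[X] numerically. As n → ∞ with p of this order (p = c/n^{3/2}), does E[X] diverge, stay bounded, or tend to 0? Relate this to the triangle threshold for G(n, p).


Number of potential triangles: C(145, 3) = 497640.
Each occurs with probability p³ ≈ (0.00458)³ ≈ 9.61865e-08.
By linearity: E[X] = C(145, 3)·p³ ≈ 497640 · 9.61865e-08 ≈ 0.048.
Since α = 3/2 > 1, p = c/n^{3/2} = o(1/n) is below the triangle threshold p ~ 1/n. Asymptotically E[X] ~ (c³/6)·n^{3(1−α)} = (8³/6)·n^{-1.5} → 0, so by Markov's inequality G has no triangles w.h.p.

E[X] ≈ 0.048; in regime p = Θ(1/n^{3/2}) E[X] tends to 0 (below the triangle threshold p ~ 1/n).


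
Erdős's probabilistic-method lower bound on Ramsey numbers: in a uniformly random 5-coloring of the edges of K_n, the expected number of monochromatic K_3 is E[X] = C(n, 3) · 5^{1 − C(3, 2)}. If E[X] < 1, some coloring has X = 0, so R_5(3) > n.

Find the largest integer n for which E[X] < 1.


We need C(n, 3) · 5^{1 − 3} < 1, i.e. C(n, 3) < 5^{3 − 1} = 25.
Check values of n near the boundary:
  n = 3: C(3, 3) = 1; 1 < 25? YES
  n = 4: C(4, 3) = 4; 4 < 25? YES
  n = 5: C(5, 3) = 10; 10 < 25? YES
  n = 6: C(6, 3) = 20; 20 < 25? YES
  n = 7: C(7, 3) = 35; 35 < 25? NO
  n = 8: C(8, 3) = 56; 56 < 25? NO
The largest n with C(n, 3) < 25 is n = 6 (where E[X] = 4/5 ≈ 0.800). Hence R_5(3) > 6, i.e. R_5(3) ≥ 7.

Largest n = 6; hence R_5(3) > 6.


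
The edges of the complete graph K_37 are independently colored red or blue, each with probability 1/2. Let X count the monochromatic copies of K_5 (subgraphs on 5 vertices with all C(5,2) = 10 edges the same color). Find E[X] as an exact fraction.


Let X = Σ_S X_S over the C(37, 5) = 435897 subsets S of size 5, where X_S = 1 if the K_5 on S is monochromatic.
For a fixed S, the K_5 on S has C(5, 2) = 10 edges. P[all 10 edges red] = (1/2)^10, and likewise for blue, so P[monochromatic] = 2·(1/2)^10 = 2^{1 − 10} = 1/512.
By linearity of expectation: E[X] = C(37, 5) · 2^{1 − 10} = 435897 · 1/512 = 435897/512.
Numerically: E[X] ≈ 851.36133.

E[X] = C(37,5)·2^(1−C(5,2)) = 435897/512 ≈ 851.36133.


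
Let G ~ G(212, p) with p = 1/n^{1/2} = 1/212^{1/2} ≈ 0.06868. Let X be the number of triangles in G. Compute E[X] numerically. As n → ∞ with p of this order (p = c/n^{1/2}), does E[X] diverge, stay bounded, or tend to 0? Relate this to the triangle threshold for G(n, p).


Number of potential triangles: C(212, 3) = 1565620.
Each occurs with probability p³ ≈ (0.06868)³ ≈ 3.2396359e-04.
By linearity: E[X] = C(212, 3)·p³ ≈ 1565620 · 3.2396359e-04 ≈ 507.20388.
Since α = 1/2 < 1, p = c/n^{1/2} ≫ 1/n is above the triangle threshold p ~ 1/n. Asymptotically E[X] ~ (c³/6)·n^{3(1−α)} = (1³/6)·n^{1.5} → ∞; triangles are abundant w.h.p.

E[X] ≈ 507.20388; in regime p = Θ(1/n^{1/2}) E[X] diverges (above the triangle threshold p ~ 1/n).


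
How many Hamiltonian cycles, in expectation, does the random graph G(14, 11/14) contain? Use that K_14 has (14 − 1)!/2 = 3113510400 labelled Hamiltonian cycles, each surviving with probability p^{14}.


K_14 has (14 − 1)!/2 = 3113510400 labelled Hamiltonian cycles.
For each such Hamiltonian cycle H, let X_H = 1 if all 14 edges of H are present in G. Then P[X_H = 1] = p^{14} = (11/14)^{14} = 379749833583241/11112006825558016.
Summing the indicators: E[X] = Σ_H E[X_H] = 3113510400 · p^{14} = 3113510400 · 379749833583241/11112006825558016 = 329898174179601037725/3100448333024.
Numerically: E[X] ≈ 1.06e+08.

E[X] = 3113510400 · (11/14)^{14} = 329898174179601037725/3100448333024 ≈ 1.06e+08.


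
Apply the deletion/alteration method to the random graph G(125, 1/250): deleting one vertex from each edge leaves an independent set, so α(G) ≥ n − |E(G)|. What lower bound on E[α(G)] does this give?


E[|E(G)|] = C(125, 2)·p = 7750 · (1/250) = 31.
E[α(G)] ≥ n − E[|E(G)|] = 125 − 31 = 94.
Numerically: ≈ 94.000.
(This is only a lower bound; the true E[α(G)] may be larger.)

E[α(G)] ≥ 94 ≈ 94.000.


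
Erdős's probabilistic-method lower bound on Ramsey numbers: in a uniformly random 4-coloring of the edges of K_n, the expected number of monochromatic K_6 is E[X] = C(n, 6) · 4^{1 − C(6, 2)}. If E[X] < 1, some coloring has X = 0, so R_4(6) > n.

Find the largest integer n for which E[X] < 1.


We need C(n, 6) · 4^{1 − 15} < 1, i.e. C(n, 6) < 4^{15 − 1} = 268435456.
Check values of n near the boundary:
  n = 77: C(77, 6) = 237093780; 237093780 < 268435456? YES
  n = 78: C(78, 6) = 256851595; 256851595 < 268435456? YES
  n = 79: C(79, 6) = 277962685; 277962685 < 268435456? NO
The largest n with C(n, 6) < 268435456 is n = 78 (where E[X] = 256851595/268435456 ≈ 0.95685). Hence R_4(6) > 78, i.e. R_4(6) ≥ 79.

Largest n = 78; hence R_4(6) > 78.


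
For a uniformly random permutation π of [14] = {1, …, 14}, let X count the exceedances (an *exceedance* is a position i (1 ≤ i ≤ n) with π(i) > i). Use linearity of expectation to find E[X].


Write X = Σ_{i=1}^{14} X_i, where X_i = 1_{π(i) > i}.
For each fixed i, π(i) is uniform over {1, …, 14} (marginal of a uniform permutation), so P[π(i) > i] = (n − i)/n. Summing: Σ_{i=1}^{14} (n − i)/n = (0 + 1 + … + 13)/14 = 14(14 − 1)/(2·14) = (14 − 1)/2.
Hence E[X] = Σ_{i=1}^{14} (14 − i)/14 = 13/2 ≈ 6.5000.

E[X] = 13/2 = 6.5000.


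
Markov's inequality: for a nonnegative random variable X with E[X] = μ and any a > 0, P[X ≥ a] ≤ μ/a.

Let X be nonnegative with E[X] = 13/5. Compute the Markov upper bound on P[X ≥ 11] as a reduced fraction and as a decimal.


μ = E[X] = 13/5, a = 11.
Markov: P[X ≥ 11] ≤ μ/a = (13/5)/11 = 13/55.
Numerically: ≈ 0.236.
(Since a = 11 > μ = 2.600, the bound 13/55 is < 1 and informative.)

P[X ≥ 11] ≤ 13/55 ≈ 0.236.


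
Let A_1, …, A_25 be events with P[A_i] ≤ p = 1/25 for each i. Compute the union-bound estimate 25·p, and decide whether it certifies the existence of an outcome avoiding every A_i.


Union bound: P[∪_{i=1}^{25} A_i] ≤ Σ_i P[A_i] ≤ 25·p = 25·(1/25) = 1.
Numerically: 1 ≈ 1.000000.
Is 1 < 1? NO.
Since the bound 1 is ≥ 1, the union bound is uninformative here; it does NOT by itself certify existence.

25·p = 1 ≈ 1.000000; existence NOT certified by the union bound.


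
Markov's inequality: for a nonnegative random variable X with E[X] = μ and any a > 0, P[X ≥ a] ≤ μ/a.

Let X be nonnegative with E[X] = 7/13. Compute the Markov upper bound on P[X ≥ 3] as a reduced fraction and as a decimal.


μ = E[X] = 7/13, a = 3.
Markov: P[X ≥ 3] ≤ μ/a = (7/13)/3 = 7/39.
Numerically: ≈ 0.179.
(Since a = 3 > μ = 0.538, the bound 7/39 is < 1 and informative.)

P[X ≥ 3] ≤ 7/39 ≈ 0.179.


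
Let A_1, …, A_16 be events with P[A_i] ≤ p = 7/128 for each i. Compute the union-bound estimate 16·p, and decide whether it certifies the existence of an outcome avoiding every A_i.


Union bound: P[∪_{i=1}^{16} A_i] ≤ Σ_i P[A_i] ≤ 16·p = 16·(7/128) = 7/8.
Numerically: 7/8 ≈ 0.875000.
Is 7/8 < 1? YES.
Since P[∪ A_i] ≤ 7/8 < 1, the complement has P[∩ A_i^c] ≥ 1 − 7/8 = 1/8 > 0, so some outcome avoids every A_i.

16·p = 7/8 ≈ 0.875000; existence CERTIFIED by the union bound.


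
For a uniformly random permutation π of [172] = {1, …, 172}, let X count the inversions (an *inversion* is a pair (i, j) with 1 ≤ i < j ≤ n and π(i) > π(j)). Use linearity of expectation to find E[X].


Write X = Σ X_I over the C(172, 2) = 14706 pairs i < j, with X_I the indicator of one inversion.
There are 14706 indicators.
For each fixed pair i < j, the values π(i) and π(j) are two distinct elements of {1, …, 172} in uniformly random order; by symmetry P[π(i) > π(j)] = 1/2.
By linearity: E[X] = 14706 · (1/2) = C(172, 2) · (1/2) = 14706/2 = 7353 ≈ 7353.000000.

E[X] = 7353 = 7353.000000.


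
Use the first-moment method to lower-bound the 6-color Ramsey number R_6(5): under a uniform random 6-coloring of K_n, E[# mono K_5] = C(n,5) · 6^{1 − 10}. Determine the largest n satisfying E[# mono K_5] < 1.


We need C(n, 5) · 6^{1 − 10} < 1, i.e. C(n, 5) < 6^{10 − 1} = 10077696.
Check values of n near the boundary:
  n = 64: C(64, 5) = 7624512; 7624512 < 10077696? YES
  n = 65: C(65, 5) = 8259888; 8259888 < 10077696? YES
  n = 66: C(66, 5) = 8936928; 8936928 < 10077696? YES
  n = 67: C(67, 5) = 9657648; 9657648 < 10077696? YES
  n = 68: C(68, 5) = 10424128; 10424128 < 10077696? NO
  n = 69: C(69, 5) = 11238513; 11238513 < 10077696? NO
The largest n with C(n, 5) < 10077696 is n = 67 (where E[X] = 67067/69984 ≈ 0.958319). Hence R_6(5) > 67, i.e. R_6(5) ≥ 68.

Largest n = 67; hence R_6(5) > 67.


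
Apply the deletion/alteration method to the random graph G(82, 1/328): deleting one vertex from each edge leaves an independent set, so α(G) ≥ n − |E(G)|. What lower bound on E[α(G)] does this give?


E[|E(G)|] = C(82, 2)·p = 3321 · (1/328) = 81/8.
E[α(G)] ≥ n − E[|E(G)|] = 82 − 81/8 = 575/8.
Numerically: ≈ 71.875.
(This is only a lower bound; the true E[α(G)] may be larger.)

E[α(G)] ≥ 575/8 ≈ 71.875.


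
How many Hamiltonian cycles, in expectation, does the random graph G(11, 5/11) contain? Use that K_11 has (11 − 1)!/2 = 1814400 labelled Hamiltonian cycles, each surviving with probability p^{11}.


K_11 has (11 − 1)!/2 = 1814400 labelled Hamiltonian cycles.
For each such Hamiltonian cycle H, let X_H = 1 if all 11 edges of H are present in G. Then P[X_H = 1] = p^{11} = (5/11)^{11} = 48828125/285311670611.
By linearity: E[X] = Σ_H E[X_H] = 1814400 · p^{11} = 1814400 · 48828125/285311670611 = 88593750000000/285311670611.
Numerically: E[X] ≈ 310.5.

E[X] = 1814400 · (5/11)^{11} = 88593750000000/285311670611 ≈ 310.5.


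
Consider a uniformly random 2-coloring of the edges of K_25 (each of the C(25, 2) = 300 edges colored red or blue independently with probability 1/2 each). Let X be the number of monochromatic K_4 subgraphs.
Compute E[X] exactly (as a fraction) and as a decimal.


Let X = Σ_S X_S over the C(25, 4) = 12650 subsets S of size 4, where X_S = 1 if the K_4 on S is monochromatic.
For a fixed S, the K_4 on S has C(4, 2) = 6 edges. P[all 6 edges red] = (1/2)^6, and likewise for blue, so P[monochromatic] = 2·(1/2)^6 = 2^{1 − 6} = 1/32.
Summing: E[X] = C(25, 4) · 2^{1 − 6} = 12650 · 1/32 = 6325/16.
Numerically: E[X] ≈ 395.3125.

E[X] = C(25,4)·2^(1−C(4,2)) = 6325/16 ≈ 395.3125.


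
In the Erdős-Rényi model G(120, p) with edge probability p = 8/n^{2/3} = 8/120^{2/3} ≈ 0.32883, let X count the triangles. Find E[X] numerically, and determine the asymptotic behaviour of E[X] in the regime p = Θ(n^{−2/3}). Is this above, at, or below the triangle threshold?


Number of potential triangles: C(120, 3) = 280840.
Each occurs with probability p³ ≈ (0.32883)³ ≈ 3.5555556e-02.
By linearity: E[X] = C(120, 3)·p³ ≈ 280840 · 3.5555556e-02 ≈ 9985.42222.
Since α = 2/3 < 1, p = c/n^{2/3} ≫ 1/n is above the triangle threshold p ~ 1/n. Asymptotically E[X] ~ (c³/6)·n^{3(1−α)} = (8³/6)·n^{1} → ∞; triangles are abundant w.h.p.

E[X] ≈ 9985.42222; in regime p = Θ(1/n^{2/3}) E[X] diverges (above the triangle threshold p ~ 1/n).


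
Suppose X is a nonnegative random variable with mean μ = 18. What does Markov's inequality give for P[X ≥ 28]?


μ = E[X] = 18, a = 28.
Markov: P[X ≥ 28] ≤ μ/a = (18)/28 = 9/14.
Numerically: ≈ 0.642857.
(Since a = 28 > μ = 18.000000, the bound 9/14 is < 1 and informative.)

P[X ≥ 28] ≤ 9/14 ≈ 0.642857.


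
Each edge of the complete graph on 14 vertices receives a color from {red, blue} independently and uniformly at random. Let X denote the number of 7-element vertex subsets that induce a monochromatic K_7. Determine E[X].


Let X = Σ_S X_S over the C(14, 7) = 3432 subsets S of size 7, where X_S = 1 if the K_7 on S is monochromatic.
For a fixed S, the K_7 on S has C(7, 2) = 21 edges. P[all 21 edges red] = (1/2)^21, and likewise for blue, so P[monochromatic] = 2·(1/2)^21 = 2^{1 − 21} = 1/1048576.
Summing: E[X] = C(14, 7) · 2^{1 − 21} = 3432 · 1/1048576 = 429/131072.
Numerically: E[X] ≈ 0.00327.

E[X] = C(14,7)·2^(1−C(7,2)) = 429/131072 ≈ 0.00327.


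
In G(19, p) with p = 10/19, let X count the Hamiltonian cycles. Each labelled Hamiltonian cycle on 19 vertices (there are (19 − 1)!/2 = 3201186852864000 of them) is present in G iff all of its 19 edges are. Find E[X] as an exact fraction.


K_19 has (19 − 1)!/2 = 3201186852864000 labelled Hamiltonian cycles.
For each such Hamiltonian cycle H, let X_H = 1 if all 19 edges of H are present in G. Then P[X_H = 1] = p^{19} = (10/19)^{19} = 10000000000000000000/1978419655660313589123979.
Summing the indicators: E[X] = Σ_H E[X_H] = 3201186852864000 · p^{19} = 3201186852864000 · 10000000000000000000/1978419655660313589123979 = 32011868528640000000000000000000000/1978419655660313589123979.
Numerically: E[X] ≈ 1.618e+10.

E[X] = 3201186852864000 · (10/19)^{19} = 32011868528640000000000000000000000/1978419655660313589123979 ≈ 1.618e+10.


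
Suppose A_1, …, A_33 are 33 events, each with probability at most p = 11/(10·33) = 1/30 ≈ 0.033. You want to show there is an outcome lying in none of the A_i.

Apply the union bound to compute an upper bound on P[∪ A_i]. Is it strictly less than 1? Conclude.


Union bound: P[∪_{i=1}^{33} A_i] ≤ Σ_i P[A_i] ≤ 33·p = 33·(1/30) = 11/10.
Numerically: 11/10 ≈ 1.100.
Is 11/10 < 1? NO.
Since the bound 11/10 is ≥ 1, the union bound is uninformative here; it does NOT by itself certify existence.

33·p = 11/10 ≈ 1.100; existence NOT certified by the union bound.


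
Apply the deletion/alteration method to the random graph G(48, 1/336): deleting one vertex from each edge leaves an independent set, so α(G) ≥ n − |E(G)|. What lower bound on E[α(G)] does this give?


E[|E(G)|] = C(48, 2)·p = 1128 · (1/336) = 47/14.
E[α(G)] ≥ n − E[|E(G)|] = 48 − 47/14 = 625/14.
Numerically: ≈ 44.642857.
(This is only a lower bound; the true E[α(G)] may be larger.)

E[α(G)] ≥ 625/14 ≈ 44.642857.


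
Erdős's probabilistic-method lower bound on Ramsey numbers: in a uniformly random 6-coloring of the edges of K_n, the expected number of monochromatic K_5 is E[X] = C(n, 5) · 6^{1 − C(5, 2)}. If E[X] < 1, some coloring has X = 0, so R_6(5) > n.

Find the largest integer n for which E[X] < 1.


We need C(n, 5) · 6^{1 − 10} < 1, i.e. C(n, 5) < 6^{10 − 1} = 10077696.
Check values of n near the boundary:
  n = 61: C(61, 5) = 5949147; 5949147 < 10077696? YES
  n = 62: C(62, 5) = 6471002; 6471002 < 10077696? YES
  n = 63: C(63, 5) = 7028847; 7028847 < 10077696? YES
  n = 64: C(64, 5) = 7624512; 7624512 < 10077696? YES
  n = 65: C(65, 5) = 8259888; 8259888 < 10077696? YES
  n = 66: C(66, 5) = 8936928; 8936928 < 10077696? YES
  n = 67: C(67, 5) = 9657648; 9657648 < 10077696? YES
  n = 68: C(68, 5) = 10424128; 10424128 < 10077696? NO
  n = 69: C(69, 5) = 11238513; 11238513 < 10077696? NO
  n = 70: C(70, 5) = 12103014; 12103014 < 10077696? NO
The largest n with C(n, 5) < 10077696 is n = 67 (where E[X] = 67067/69984 ≈ 0.9583190). Hence R_6(5) > 67, i.e. R_6(5) ≥ 68.

Largest n = 67; hence R_6(5) > 67.


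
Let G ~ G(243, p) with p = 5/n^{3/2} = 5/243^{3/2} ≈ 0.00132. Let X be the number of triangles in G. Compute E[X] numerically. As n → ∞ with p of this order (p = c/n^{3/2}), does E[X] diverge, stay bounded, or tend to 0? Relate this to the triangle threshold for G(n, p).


Number of potential triangles: C(243, 3) = 2362041.
Each occurs with probability p³ ≈ (0.00132)³ ≈ 2.2997561e-09.
By linearity: E[X] = C(243, 3)·p³ ≈ 2362041 · 2.2997561e-09 ≈ 0.00543.
Since α = 3/2 > 1, p = c/n^{3/2} = o(1/n) is below the triangle threshold p ~ 1/n. Asymptotically E[X] ~ (c³/6)·n^{3(1−α)} = (5³/6)·n^{-1.5} → 0, so by Markov's inequality G has no triangles w.h.p.

E[X] ≈ 0.00543; in regime p = Θ(1/n^{3/2}) E[X] tends to 0 (below the triangle threshold p ~ 1/n).


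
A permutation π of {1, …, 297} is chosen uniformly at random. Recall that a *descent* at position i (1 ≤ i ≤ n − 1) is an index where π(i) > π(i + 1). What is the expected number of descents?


Write X = Σ X_I over i = 1, …, 296, with X_I the indicator of one descent.
There are 296 indicators.
For each fixed i, the pair (π(i), π(i+1)) is a uniformly random ordered pair of distinct values from {1, …, 297}; by symmetry P[π(i) > π(i+1)] = 1/2.
By linearity: E[X] = 296 · (1/2) = (297 − 1) · (1/2) = 148 ≈ 148.00000.

E[X] = 148 = 148.00000.


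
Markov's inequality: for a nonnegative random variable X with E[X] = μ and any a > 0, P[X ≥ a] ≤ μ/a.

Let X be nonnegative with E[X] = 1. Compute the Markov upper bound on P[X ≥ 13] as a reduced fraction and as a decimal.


μ = E[X] = 1, a = 13.
Markov: P[X ≥ 13] ≤ μ/a = (1)/13 = 1/13.
Numerically: ≈ 0.07692.
(Since a = 13 > μ = 1.00000, the bound 1/13 is < 1 and informative.)

P[X ≥ 13] ≤ 1/13 ≈ 0.07692.


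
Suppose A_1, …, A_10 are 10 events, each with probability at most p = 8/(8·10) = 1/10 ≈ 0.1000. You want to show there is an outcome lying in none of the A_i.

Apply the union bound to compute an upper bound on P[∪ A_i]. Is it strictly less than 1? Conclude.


Union bound: P[∪_{i=1}^{10} A_i] ≤ Σ_i P[A_i] ≤ 10·p = 10·(1/10) = 1.
Numerically: 1 ≈ 1.0000.
Is 1 < 1? NO.
Since the bound 1 is ≥ 1, the union bound is uninformative here; it does NOT by itself certify existence.

10·p = 1 ≈ 1.0000; existence NOT certified by the union bound.


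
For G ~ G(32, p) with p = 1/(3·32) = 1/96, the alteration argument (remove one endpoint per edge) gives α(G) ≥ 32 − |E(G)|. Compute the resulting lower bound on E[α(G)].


E[|E(G)|] = C(32, 2)·p = 496 · (1/96) = 31/6.
E[α(G)] ≥ n − E[|E(G)|] = 32 − 31/6 = 161/6.
Numerically: ≈ 26.83333.
(This is only a lower bound; the true E[α(G)] may be larger.)

E[α(G)] ≥ 161/6 ≈ 26.83333.


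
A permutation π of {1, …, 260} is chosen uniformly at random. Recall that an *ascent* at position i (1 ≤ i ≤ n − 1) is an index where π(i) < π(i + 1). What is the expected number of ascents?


Write X = Σ X_I over i = 1, …, 259, with X_I the indicator of one ascent.
There are 259 indicators.
For each fixed i, the pair (π(i), π(i+1)) is a uniformly random ordered pair of distinct values from {1, …, 260}; by symmetry P[π(i) < π(i+1)] = 1/2.
By linearity: E[X] = 259 · (1/2) = (260 − 1) · (1/2) = 259/2 ≈ 129.50000.

E[X] = 259/2 = 129.50000.


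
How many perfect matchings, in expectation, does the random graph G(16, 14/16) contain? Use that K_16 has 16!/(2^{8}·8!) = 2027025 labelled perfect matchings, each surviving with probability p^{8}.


K_16 has 16!/(2^{8}·8!) = 2027025 labelled perfect matchings.
For each such perfect matching H, let X_H = 1 if all 8 edges of H are present in G. Then P[X_H = 1] = p^{8} = (7/8)^{8} = 5764801/16777216.
By linearity of expectation: E[X] = Σ_H E[X_H] = 2027025 · p^{8} = 2027025 · 5764801/16777216 = 11685395747025/16777216.
Numerically: E[X] ≈ 6.965e+05.

E[X] = 2027025 · (7/8)^{8} = 11685395747025/16777216 ≈ 6.965e+05.


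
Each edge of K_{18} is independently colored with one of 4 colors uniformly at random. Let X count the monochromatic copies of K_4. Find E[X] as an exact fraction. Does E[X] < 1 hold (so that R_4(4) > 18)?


E[X] = C(18, 4) · 4^{1 − 6} = 3060 · 4^{−5} = 3060/1024.
As a reduced fraction: E[X] = 765/256 ≈ 2.9882812.
Is E[X] < 1? NO.
Since E[X] ≥ 1, the first-moment bound is inconclusive at n = 18; it does NOT by itself certify R_4(4) > 18.

E[X] = 765/256 ≈ 2.9882812; E[X] ≥ 1; first-moment method inconclusive here.


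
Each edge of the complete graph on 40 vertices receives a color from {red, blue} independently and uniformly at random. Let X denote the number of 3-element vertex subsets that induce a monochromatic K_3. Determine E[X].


Let X = Σ_S X_S over the C(40, 3) = 9880 subsets S of size 3, where X_S = 1 if the K_3 on S is monochromatic.
For a fixed S, the K_3 on S has C(3, 2) = 3 edges. P[all 3 edges red] = (1/2)^3, and likewise for blue, so P[monochromatic] = 2·(1/2)^3 = 2^{1 − 3} = 1/4.
By linearity: E[X] = C(40, 3) · 2^{1 − 3} = 9880 · 1/4 = 2470.
Numerically: E[X] ≈ 2470.0000.

E[X] = C(40,3)·2^(1−C(3,2)) = 2470 ≈ 2470.0000.


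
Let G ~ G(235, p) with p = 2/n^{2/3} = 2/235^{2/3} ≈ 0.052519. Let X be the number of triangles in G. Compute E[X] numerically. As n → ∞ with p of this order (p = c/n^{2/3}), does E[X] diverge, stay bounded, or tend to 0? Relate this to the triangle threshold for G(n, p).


Number of potential triangles: C(235, 3) = 2135445.
Each occurs with probability p³ ≈ (0.052519)³ ≈ 1.4486193e-04.
By linearity: E[X] = C(235, 3)·p³ ≈ 2135445 · 1.4486193e-04 ≈ 309.34468.
Since α = 2/3 < 1, p = c/n^{2/3} ≫ 1/n is above the triangle threshold p ~ 1/n. Asymptotically E[X] ~ (c³/6)·n^{3(1−α)} = (2³/6)·n^{1} → ∞; triangles are abundant w.h.p.

E[X] ≈ 309.34468; in regime p = Θ(1/n^{2/3}) E[X] diverges (above the triangle threshold p ~ 1/n).


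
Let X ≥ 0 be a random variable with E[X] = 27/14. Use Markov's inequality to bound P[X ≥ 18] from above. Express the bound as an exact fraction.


μ = E[X] = 27/14, a = 18.
Markov: P[X ≥ 18] ≤ μ/a = (27/14)/18 = 3/28.
Numerically: ≈ 0.10714.
(Since a = 18 > μ = 1.92857, the bound 3/28 is < 1 and informative.)

P[X ≥ 18] ≤ 3/28 ≈ 0.10714.


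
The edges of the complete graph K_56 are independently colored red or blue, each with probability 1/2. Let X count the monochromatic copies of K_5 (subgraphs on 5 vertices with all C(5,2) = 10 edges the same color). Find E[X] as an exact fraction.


Let X = Σ_S X_S over the C(56, 5) = 3819816 subsets S of size 5, where X_S = 1 if the K_5 on S is monochromatic.
For a fixed S, the K_5 on S has C(5, 2) = 10 edges. P[all 10 edges red] = (1/2)^10, and likewise for blue, so P[monochromatic] = 2·(1/2)^10 = 2^{1 − 10} = 1/512.
By linearity of expectation: E[X] = C(56, 5) · 2^{1 − 10} = 3819816 · 1/512 = 477477/64.
Numerically: E[X] ≈ 7460.5781.

E[X] = C(56,5)·2^(1−C(5,2)) = 477477/64 ≈ 7460.5781.


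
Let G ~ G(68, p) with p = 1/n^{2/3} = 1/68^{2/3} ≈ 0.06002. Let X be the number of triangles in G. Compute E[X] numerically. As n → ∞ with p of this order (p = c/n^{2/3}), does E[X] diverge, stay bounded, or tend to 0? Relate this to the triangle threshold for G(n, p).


Number of potential triangles: C(68, 3) = 50116.
Each occurs with probability p³ ≈ (0.06002)³ ≈ 2.162630e-04.
By linearity: E[X] = C(68, 3)·p³ ≈ 50116 · 2.162630e-04 ≈ 10.8382.
Since α = 2/3 < 1, p = c/n^{2/3} ≫ 1/n is above the triangle threshold p ~ 1/n. Asymptotically E[X] ~ (c³/6)·n^{3(1−α)} = (1³/6)·n^{1} → ∞; triangles are abundant w.h.p.

E[X] ≈ 10.8382; in regime p = Θ(1/n^{2/3}) E[X] diverges (above the triangle threshold p ~ 1/n).


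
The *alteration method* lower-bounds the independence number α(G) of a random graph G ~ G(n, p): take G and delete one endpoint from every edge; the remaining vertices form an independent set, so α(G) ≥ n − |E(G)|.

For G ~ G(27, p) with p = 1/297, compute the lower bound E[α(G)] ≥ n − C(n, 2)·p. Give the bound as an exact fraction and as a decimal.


E[|E(G)|] = C(27, 2)·p = 351 · (1/297) = 13/11.
E[α(G)] ≥ n − E[|E(G)|] = 27 − 13/11 = 284/11.
Numerically: ≈ 25.81818.
(This is only a lower bound; the true E[α(G)] may be larger.)

E[α(G)] ≥ 284/11 ≈ 25.81818.


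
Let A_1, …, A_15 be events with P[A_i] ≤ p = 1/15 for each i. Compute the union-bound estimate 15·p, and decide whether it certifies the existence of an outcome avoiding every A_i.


Union bound: P[∪_{i=1}^{15} A_i] ≤ Σ_i P[A_i] ≤ 15·p = 15·(1/15) = 1.
Numerically: 1 ≈ 1.000000.
Is 1 < 1? NO.
Since the bound 1 is ≥ 1, the union bound is uninformative here; it does NOT by itself certify existence.

15·p = 1 ≈ 1.000000; existence NOT certified by the union bound.


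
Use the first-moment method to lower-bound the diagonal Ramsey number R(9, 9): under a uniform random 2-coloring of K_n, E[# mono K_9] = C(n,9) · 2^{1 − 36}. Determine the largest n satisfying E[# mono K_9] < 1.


We need C(n, 9) · 2^{1 − 36} < 1, i.e. C(n, 9) < 2^{36 − 1} = 34359738368.
Check values of n near the boundary:
  n = 59: C(59, 9) = 12565671261; 12565671261 < 34359738368? YES
  n = 60: C(60, 9) = 14783142660; 14783142660 < 34359738368? YES
  n = 61: C(61, 9) = 17341763505; 17341763505 < 34359738368? YES
  n = 62: C(62, 9) = 20286591270; 20286591270 < 34359738368? YES
  n = 63: C(63, 9) = 23667689815; 23667689815 < 34359738368? YES
  n = 64: C(64, 9) = 27540584512; 27540584512 < 34359738368? YES
  n = 65: C(65, 9) = 31966749880; 31966749880 < 34359738368? YES
  n = 66: C(66, 9) = 37014131440; 37014131440 < 34359738368? NO
The largest n with C(n, 9) < 34359738368 is n = 65 (where E[X] = 3995843735/4294967296 ≈ 0.9303549). Hence R(9, 9) > 65, i.e. R(9, 9) ≥ 66.

Largest n = 65; hence R(9, 9) > 65.


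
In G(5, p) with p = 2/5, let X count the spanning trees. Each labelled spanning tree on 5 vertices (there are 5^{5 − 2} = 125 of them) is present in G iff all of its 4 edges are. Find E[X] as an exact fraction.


K_5 has 5^{5 − 2} = 125 labelled spanning trees.
For each such spanning tree H, let X_H = 1 if all 4 edges of H are present in G. Then P[X_H = 1] = p^{4} = (2/5)^{4} = 16/625.
Summing the indicators: E[X] = Σ_H E[X_H] = 125 · p^{4} = 125 · 16/625 = 16/5.
Numerically: E[X] ≈ 3.2.

E[X] = 125 · (2/5)^{4} = 16/5 ≈ 3.2.


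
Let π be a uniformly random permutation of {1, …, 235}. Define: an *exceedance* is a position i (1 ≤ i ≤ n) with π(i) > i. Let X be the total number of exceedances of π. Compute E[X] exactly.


Write X = Σ_{i=1}^{235} X_i, where X_i = 1_{π(i) > i}.
For each fixed i, π(i) is uniform over {1, …, 235} (marginal of a uniform permutation), so P[π(i) > i] = (n − i)/n. Summing: Σ_{i=1}^{235} (n − i)/n = (0 + 1 + … + 234)/235 = 235(235 − 1)/(2·235) = (235 − 1)/2.
Hence E[X] = Σ_{i=1}^{235} (235 − i)/235 = 117 ≈ 117.0000.

E[X] = 117 = 117.0000.


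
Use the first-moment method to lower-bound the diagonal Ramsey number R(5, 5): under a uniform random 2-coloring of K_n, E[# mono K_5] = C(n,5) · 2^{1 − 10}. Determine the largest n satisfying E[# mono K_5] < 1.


We need C(n, 5) · 2^{1 − 10} < 1, i.e. C(n, 5) < 2^{10 − 1} = 512.
Check values of n near the boundary:
  n = 9: C(9, 5) = 126; 126 < 512? YES
  n = 10: C(10, 5) = 252; 252 < 512? YES
  n = 11: C(11, 5) = 462; 462 < 512? YES
  n = 12: C(12, 5) = 792; 792 < 512? NO
The largest n with C(n, 5) < 512 is n = 11 (where E[X] = 231/256 ≈ 0.902). Hence R(5, 5) > 11, i.e. R(5, 5) ≥ 12.

Largest n = 11; hence R(5, 5) > 11.


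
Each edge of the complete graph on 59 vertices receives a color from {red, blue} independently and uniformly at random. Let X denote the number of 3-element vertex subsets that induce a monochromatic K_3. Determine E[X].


Let X = Σ_S X_S over the C(59, 3) = 32509 subsets S of size 3, where X_S = 1 if the K_3 on S is monochromatic.
For a fixed S, the K_3 on S has C(3, 2) = 3 edges. P[all 3 edges red] = (1/2)^3, and likewise for blue, so P[monochromatic] = 2·(1/2)^3 = 2^{1 − 3} = 1/4.
By linearity of expectation: E[X] = C(59, 3) · 2^{1 − 3} = 32509 · 1/4 = 32509/4.
Numerically: E[X] ≈ 8127.250000.

E[X] = C(59,3)·2^(1−C(3,2)) = 32509/4 ≈ 8127.250000.


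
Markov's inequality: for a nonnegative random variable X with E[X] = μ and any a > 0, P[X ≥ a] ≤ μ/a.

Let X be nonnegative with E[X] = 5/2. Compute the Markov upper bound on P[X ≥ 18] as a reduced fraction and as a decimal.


μ = E[X] = 5/2, a = 18.
Markov: P[X ≥ 18] ≤ μ/a = (5/2)/18 = 5/36.
Numerically: ≈ 0.138889.
(Since a = 18 > μ = 2.500000, the bound 5/36 is < 1 and informative.)

P[X ≥ 18] ≤ 5/36 ≈ 0.138889.


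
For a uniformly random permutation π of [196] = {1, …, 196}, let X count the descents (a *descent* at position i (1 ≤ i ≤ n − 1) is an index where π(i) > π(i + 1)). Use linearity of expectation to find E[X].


Write X = Σ X_I over i = 1, …, 195, with X_I the indicator of one descent.
There are 195 indicators.
For each fixed i, the pair (π(i), π(i+1)) is a uniformly random ordered pair of distinct values from {1, …, 196}; by symmetry P[π(i) > π(i+1)] = 1/2.
By linearity: E[X] = 195 · (1/2) = (196 − 1) · (1/2) = 195/2 ≈ 97.500000.

E[X] = 195/2 = 97.500000.


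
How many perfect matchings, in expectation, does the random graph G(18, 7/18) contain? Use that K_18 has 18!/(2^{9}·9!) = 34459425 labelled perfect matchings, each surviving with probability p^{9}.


K_18 has 18!/(2^{9}·9!) = 34459425 labelled perfect matchings.
For each such perfect matching H, let X_H = 1 if all 9 edges of H are present in G. Then P[X_H = 1] = p^{9} = (7/18)^{9} = 40353607/198359290368.
By linearity of expectation: E[X] = Σ_H E[X_H] = 34459425 · p^{9} = 34459425 · 40353607/198359290368 = 17167433257975/2448880128.
Numerically: E[X] ≈ 7010.32.

E[X] = 34459425 · (7/18)^{9} = 17167433257975/2448880128 ≈ 7010.32.


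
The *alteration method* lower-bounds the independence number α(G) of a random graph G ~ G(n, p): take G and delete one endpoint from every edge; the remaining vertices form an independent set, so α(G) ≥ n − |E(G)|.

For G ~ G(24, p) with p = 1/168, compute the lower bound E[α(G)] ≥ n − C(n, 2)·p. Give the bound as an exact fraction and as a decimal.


E[|E(G)|] = C(24, 2)·p = 276 · (1/168) = 23/14.
E[α(G)] ≥ n − E[|E(G)|] = 24 − 23/14 = 313/14.
Numerically: ≈ 22.357.
(This is only a lower bound; the true E[α(G)] may be larger.)

E[α(G)] ≥ 313/14 ≈ 22.357.


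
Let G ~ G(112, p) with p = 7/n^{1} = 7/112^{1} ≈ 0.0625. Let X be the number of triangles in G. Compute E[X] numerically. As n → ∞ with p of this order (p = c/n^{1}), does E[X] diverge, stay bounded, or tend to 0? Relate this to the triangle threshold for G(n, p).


Number of potential triangles: C(112, 3) = 227920.
Each occurs with probability p³ ≈ (0.0625)³ ≈ 2.44141e-04.
By linearity: E[X] = C(112, 3)·p³ ≈ 227920 · 2.44141e-04 ≈ 55.645.
Here α = 1, so p = 7/n is exactly at the triangle threshold p ~ 1/n. Asymptotically E[X] → c³/6 = 7³/6 = 343/6 ≈ 57.167, a bounded constant. In this regime the triangle count is asymptotically Poisson(c³/6).

E[X] ≈ 55.645; in regime p = Θ(1/n^{1}) E[X] stays bounded (at the triangle threshold p ~ 1/n).


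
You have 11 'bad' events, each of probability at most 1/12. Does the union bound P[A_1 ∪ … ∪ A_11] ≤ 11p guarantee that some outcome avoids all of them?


Union bound: P[∪_{i=1}^{11} A_i] ≤ Σ_i P[A_i] ≤ 11·p = 11·(1/12) = 11/12.
Numerically: 11/12 ≈ 0.916667.
Is 11/12 < 1? YES.
Since P[∪ A_i] ≤ 11/12 < 1, the complement has P[∩ A_i^c] ≥ 1 − 11/12 = 1/12 > 0, so some outcome avoids every A_i.

11·p = 11/12 ≈ 0.916667; existence CERTIFIED by the union bound.


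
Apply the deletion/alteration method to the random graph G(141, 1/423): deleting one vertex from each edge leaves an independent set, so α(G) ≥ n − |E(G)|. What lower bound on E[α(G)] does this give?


E[|E(G)|] = C(141, 2)·p = 9870 · (1/423) = 70/3.
E[α(G)] ≥ n − E[|E(G)|] = 141 − 70/3 = 353/3.
Numerically: ≈ 117.667.
(This is only a lower bound; the true E[α(G)] may be larger.)

E[α(G)] ≥ 353/3 ≈ 117.667.


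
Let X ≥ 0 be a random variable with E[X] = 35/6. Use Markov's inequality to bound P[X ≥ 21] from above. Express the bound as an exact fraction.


μ = E[X] = 35/6, a = 21.
Markov: P[X ≥ 21] ≤ μ/a = (35/6)/21 = 5/18.
Numerically: ≈ 0.277778.
(Since a = 21 > μ = 5.833333, the bound 5/18 is < 1 and informative.)

P[X ≥ 21] ≤ 5/18 ≈ 0.277778.


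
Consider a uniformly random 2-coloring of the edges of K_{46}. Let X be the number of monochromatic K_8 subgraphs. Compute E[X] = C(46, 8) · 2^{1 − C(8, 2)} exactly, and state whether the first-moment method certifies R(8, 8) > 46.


E[X] = C(46, 8) · 2^{1 − 28} = 260932815 · 2^{−27} = 260932815/134217728.
As a reduced fraction: E[X] = 260932815/134217728 ≈ 1.944101.
Is E[X] < 1? NO.
Since E[X] ≥ 1, the first-moment bound is inconclusive at n = 46; it does NOT by itself certify R(8, 8) > 46.

E[X] = 260932815/134217728 ≈ 1.944101; E[X] ≥ 1; first-moment method inconclusive here.


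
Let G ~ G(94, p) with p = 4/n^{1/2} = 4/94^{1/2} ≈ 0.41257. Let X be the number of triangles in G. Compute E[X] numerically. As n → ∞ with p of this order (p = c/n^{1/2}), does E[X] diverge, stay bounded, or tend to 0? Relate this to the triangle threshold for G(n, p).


Number of potential triangles: C(94, 3) = 134044.
Each occurs with probability p³ ≈ (0.41257)³ ≈ 7.0224425e-02.
By linearity: E[X] = C(94, 3)·p³ ≈ 134044 · 7.0224425e-02 ≈ 9413.16286.
Since α = 1/2 < 1, p = c/n^{1/2} ≫ 1/n is above the triangle threshold p ~ 1/n. Asymptotically E[X] ~ (c³/6)·n^{3(1−α)} = (4³/6)·n^{1.5} → ∞; triangles are abundant w.h.p.

E[X] ≈ 9413.16286; in regime p = Θ(1/n^{1/2}) E[X] diverges (above the triangle threshold p ~ 1/n).


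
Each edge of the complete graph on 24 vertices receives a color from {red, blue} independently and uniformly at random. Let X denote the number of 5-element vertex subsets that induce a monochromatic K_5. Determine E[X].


Let X = Σ_S X_S over the C(24, 5) = 42504 subsets S of size 5, where X_S = 1 if the K_5 on S is monochromatic.
For a fixed S, the K_5 on S has C(5, 2) = 10 edges. P[all 10 edges red] = (1/2)^10, and likewise for blue, so P[monochromatic] = 2·(1/2)^10 = 2^{1 − 10} = 1/512.
By linearity: E[X] = C(24, 5) · 2^{1 − 10} = 42504 · 1/512 = 5313/64.
Numerically: E[X] ≈ 83.015625.

E[X] = C(24,5)·2^(1−C(5,2)) = 5313/64 ≈ 83.015625.


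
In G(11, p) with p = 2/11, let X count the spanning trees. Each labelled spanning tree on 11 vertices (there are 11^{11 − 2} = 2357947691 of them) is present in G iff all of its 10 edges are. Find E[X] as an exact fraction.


K_11 has 11^{11 − 2} = 2357947691 labelled spanning trees.
For each such spanning tree H, let X_H = 1 if all 10 edges of H are present in G. Then P[X_H = 1] = p^{10} = (2/11)^{10} = 1024/25937424601.
By linearity of expectation: E[X] = Σ_H E[X_H] = 2357947691 · p^{10} = 2357947691 · 1024/25937424601 = 1024/11.
Numerically: E[X] ≈ 93.1.

E[X] = 2357947691 · (2/11)^{10} = 1024/11 ≈ 93.1.


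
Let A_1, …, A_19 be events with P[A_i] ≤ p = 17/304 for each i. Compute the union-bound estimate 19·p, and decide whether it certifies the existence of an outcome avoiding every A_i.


Union bound: P[∪_{i=1}^{19} A_i] ≤ Σ_i P[A_i] ≤ 19·p = 19·(17/304) = 17/16.
Numerically: 17/16 ≈ 1.062500.
Is 17/16 < 1? NO.
Since the bound 17/16 is ≥ 1, the union bound is uninformative here; it does NOT by itself certify existence.

19·p = 17/16 ≈ 1.062500; existence NOT certified by the union bound.


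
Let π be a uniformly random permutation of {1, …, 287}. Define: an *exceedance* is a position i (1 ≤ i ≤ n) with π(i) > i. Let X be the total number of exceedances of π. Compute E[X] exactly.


Write X = Σ_{i=1}^{287} X_i, where X_i = 1_{π(i) > i}.
For each fixed i, π(i) is uniform over {1, …, 287} (marginal of a uniform permutation), so P[π(i) > i] = (n − i)/n. Summing: Σ_{i=1}^{287} (n − i)/n = (0 + 1 + … + 286)/287 = 287(287 − 1)/(2·287) = (287 − 1)/2.
Hence E[X] = Σ_{i=1}^{287} (287 − i)/287 = 143 ≈ 143.000.

E[X] = 143 = 143.000.


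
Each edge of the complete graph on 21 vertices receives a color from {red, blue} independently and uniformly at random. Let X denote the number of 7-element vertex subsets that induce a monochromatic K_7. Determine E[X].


Let X = Σ_S X_S over the C(21, 7) = 116280 subsets S of size 7, where X_S = 1 if the K_7 on S is monochromatic.
For a fixed S, the K_7 on S has C(7, 2) = 21 edges. P[all 21 edges red] = (1/2)^21, and likewise for blue, so P[monochromatic] = 2·(1/2)^21 = 2^{1 − 21} = 1/1048576.
By linearity: E[X] = C(21, 7) · 2^{1 − 21} = 116280 · 1/1048576 = 14535/131072.
Numerically: E[X] ≈ 0.11089.

E[X] = C(21,7)·2^(1−C(7,2)) = 14535/131072 ≈ 0.11089.
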